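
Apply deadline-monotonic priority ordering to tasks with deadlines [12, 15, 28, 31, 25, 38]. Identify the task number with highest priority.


Sort tasks by relative deadline (ascending):
  Task 1: deadline = 12
  Task 2: deadline = 15
  Task 5: deadline = 25
  Task 3: deadline = 28
  Task 4: deadline = 31
  Task 6: deadline = 38
Priority order (highest first): [1, 2, 5, 3, 4, 6]
Highest priority task = 1

1


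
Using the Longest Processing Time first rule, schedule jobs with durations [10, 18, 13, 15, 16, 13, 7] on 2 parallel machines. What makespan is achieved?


Sort jobs in decreasing order (LPT): [18, 16, 15, 13, 13, 10, 7]
Assign each job to the least loaded machine:
  Machine 1: jobs [18, 13, 13], load = 44
  Machine 2: jobs [16, 15, 10, 7], load = 48
Makespan = max load = 48

48


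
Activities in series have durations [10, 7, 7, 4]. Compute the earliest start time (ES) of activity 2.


Activity 2 starts after activities 1 through 1 complete.
Predecessor durations: [10]
ES = 10 = 10

10


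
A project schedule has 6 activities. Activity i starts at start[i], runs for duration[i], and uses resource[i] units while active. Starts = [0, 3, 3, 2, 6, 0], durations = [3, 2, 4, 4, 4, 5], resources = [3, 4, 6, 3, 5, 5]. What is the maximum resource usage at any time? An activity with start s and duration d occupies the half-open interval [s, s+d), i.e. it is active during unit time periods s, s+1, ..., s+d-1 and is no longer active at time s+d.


Each activity i is active on [start_i, start_i + duration_i).
Compute total resource usage per time slot:
  t=0: active resources = [3, 5], total = 8
  t=1: active resources = [3, 5], total = 8
  t=2: active resources = [3, 3, 5], total = 11
  t=3: active resources = [4, 6, 3, 5], total = 18
  t=4: active resources = [4, 6, 3, 5], total = 18
  t=5: active resources = [6, 3], total = 9
  t=6: active resources = [6, 5], total = 11
  t=7: active resources = [5], total = 5
  t=8: active resources = [5], total = 5
  t=9: active resources = [5], total = 5
Peak resource demand = 18

18


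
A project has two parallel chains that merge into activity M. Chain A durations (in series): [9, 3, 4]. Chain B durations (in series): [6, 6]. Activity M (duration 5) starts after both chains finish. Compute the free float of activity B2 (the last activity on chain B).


ES(B2) = sum of predecessors on chain B = 6
EF(B2) = ES + duration = 6 + 6 = 12
Successor of B2 is M. ES(M) = max(sum(A), sum(B)) = max(16, 12) = 16
Free float = ES(successor) - EF(current) = 16 - 12 = 4

4


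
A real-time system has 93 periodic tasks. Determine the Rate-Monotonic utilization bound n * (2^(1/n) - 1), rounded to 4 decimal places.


Compute 2^(1/93) = 1.0074810397
Subtract 1: 1.0074810397 - 1 = 0.0074810397
Multiply by n: 93 * 0.0074810397 = 0.6957366921
Round to 4 dp: 0.6957

0.6957


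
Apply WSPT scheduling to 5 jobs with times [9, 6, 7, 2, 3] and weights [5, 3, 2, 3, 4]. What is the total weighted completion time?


Compute p/w ratios and sort ascending (WSPT): [(2, 3), (3, 4), (9, 5), (6, 3), (7, 2)]
Compute weighted completion times:
  Job (p=2,w=3): C=2, w*C=3*2=6
  Job (p=3,w=4): C=5, w*C=4*5=20
  Job (p=9,w=5): C=14, w*C=5*14=70
  Job (p=6,w=3): C=20, w*C=3*20=60
  Job (p=7,w=2): C=27, w*C=2*27=54
Total weighted completion time = 210

210


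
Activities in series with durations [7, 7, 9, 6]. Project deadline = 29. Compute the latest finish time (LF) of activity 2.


LF(activity 2) = deadline - sum of successor durations
Successors: activities 3 through 4 with durations [9, 6]
Sum of successor durations = 15
LF = 29 - 15 = 14

14


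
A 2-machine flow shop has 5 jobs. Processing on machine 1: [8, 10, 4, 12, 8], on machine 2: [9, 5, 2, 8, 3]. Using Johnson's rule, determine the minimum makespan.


Apply Johnson's rule:
  Group 1 (a <= b): [(1, 8, 9)]
  Group 2 (a > b): [(4, 12, 8), (2, 10, 5), (5, 8, 3), (3, 4, 2)]
Optimal job order: [1, 4, 2, 5, 3]
Schedule:
  Job 1: M1 done at 8, M2 done at 17
  Job 4: M1 done at 20, M2 done at 28
  Job 2: M1 done at 30, M2 done at 35
  Job 5: M1 done at 38, M2 done at 41
  Job 3: M1 done at 42, M2 done at 44
Makespan = 44

44


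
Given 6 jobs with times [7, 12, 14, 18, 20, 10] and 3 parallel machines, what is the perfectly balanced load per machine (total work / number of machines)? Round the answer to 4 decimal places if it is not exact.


Total processing time = 7 + 12 + 14 + 18 + 20 + 10 = 81
Number of machines = 3
Ideal balanced load = 81 / 3 = 27.0

27.0


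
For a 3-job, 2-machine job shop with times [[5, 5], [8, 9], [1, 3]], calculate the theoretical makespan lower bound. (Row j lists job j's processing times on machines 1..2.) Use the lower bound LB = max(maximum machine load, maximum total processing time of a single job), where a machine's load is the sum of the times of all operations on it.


Machine loads:
  Machine 1: 5 + 8 + 1 = 14
  Machine 2: 5 + 9 + 3 = 17
Max machine load = 17
Job totals:
  Job 1: 10
  Job 2: 17
  Job 3: 4
Max job total = 17
Lower bound = max(17, 17) = 17

17


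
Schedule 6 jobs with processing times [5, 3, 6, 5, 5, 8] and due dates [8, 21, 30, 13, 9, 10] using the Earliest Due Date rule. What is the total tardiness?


Sort by due date (EDD order): [(5, 8), (5, 9), (8, 10), (5, 13), (3, 21), (6, 30)]
Compute completion times and tardiness:
  Job 1: p=5, d=8, C=5, tardiness=max(0,5-8)=0
  Job 2: p=5, d=9, C=10, tardiness=max(0,10-9)=1
  Job 3: p=8, d=10, C=18, tardiness=max(0,18-10)=8
  Job 4: p=5, d=13, C=23, tardiness=max(0,23-13)=10
  Job 5: p=3, d=21, C=26, tardiness=max(0,26-21)=5
  Job 6: p=6, d=30, C=32, tardiness=max(0,32-30)=2
Total tardiness = 26

26


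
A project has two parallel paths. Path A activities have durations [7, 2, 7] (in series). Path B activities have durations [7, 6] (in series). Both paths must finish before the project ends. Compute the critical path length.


Path A total = 7 + 2 + 7 = 16
Path B total = 7 + 6 = 13
Critical path = longest path = max(16, 13) = 16

16


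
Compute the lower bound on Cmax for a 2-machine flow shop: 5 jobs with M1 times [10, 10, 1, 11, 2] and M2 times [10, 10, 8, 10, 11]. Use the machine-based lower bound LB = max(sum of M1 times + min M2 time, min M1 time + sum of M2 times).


LB1 = sum(M1 times) + min(M2 times) = 34 + 8 = 42
LB2 = min(M1 times) + sum(M2 times) = 1 + 49 = 50
Lower bound = max(LB1, LB2) = max(42, 50) = 50

50


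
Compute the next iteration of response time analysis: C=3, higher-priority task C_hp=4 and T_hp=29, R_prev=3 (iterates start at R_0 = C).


R_next = C + ceil(R_prev / T_hp) * C_hp
ceil(3 / 29) = ceil(0.1034) = 1
Interference = 1 * 4 = 4
R_next = 3 + 4 = 7

7


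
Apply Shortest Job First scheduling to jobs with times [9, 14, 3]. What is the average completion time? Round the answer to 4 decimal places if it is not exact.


SJF order (ascending): [3, 9, 14]
Completion times:
  Job 1: burst=3, C=3
  Job 2: burst=9, C=12
  Job 3: burst=14, C=26
Average completion = 41/3 = 13.6667

13.6667


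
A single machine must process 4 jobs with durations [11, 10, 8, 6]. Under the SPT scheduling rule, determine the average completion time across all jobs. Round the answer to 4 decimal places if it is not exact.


Sort jobs by processing time (SPT order): [6, 8, 10, 11]
Compute completion times sequentially:
  Job 1: processing = 6, completes at 6
  Job 2: processing = 8, completes at 14
  Job 3: processing = 10, completes at 24
  Job 4: processing = 11, completes at 35
Sum of completion times = 79
Average completion time = 79/4 = 19.75

19.75


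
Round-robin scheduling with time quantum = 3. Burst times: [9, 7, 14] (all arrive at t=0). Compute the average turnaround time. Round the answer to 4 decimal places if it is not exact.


Time quantum = 3
Execution trace:
  J1 runs 3 units, time = 3
  J2 runs 3 units, time = 6
  J3 runs 3 units, time = 9
  J1 runs 3 units, time = 12
  J2 runs 3 units, time = 15
  J3 runs 3 units, time = 18
  J1 runs 3 units, time = 21
  J2 runs 1 units, time = 22
  J3 runs 3 units, time = 25
  J3 runs 3 units, time = 28
  J3 runs 2 units, time = 30
Finish times: [21, 22, 30]
Average turnaround = 73/3 = 24.3333

24.3333


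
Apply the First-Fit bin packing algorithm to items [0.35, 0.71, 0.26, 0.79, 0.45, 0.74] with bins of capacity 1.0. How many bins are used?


Place items sequentially using First-Fit:
  Item 0.35 -> new Bin 1
  Item 0.71 -> new Bin 2
  Item 0.26 -> Bin 1 (now 0.61)
  Item 0.79 -> new Bin 3
  Item 0.45 -> new Bin 4
  Item 0.74 -> new Bin 5
Total bins used = 5

5


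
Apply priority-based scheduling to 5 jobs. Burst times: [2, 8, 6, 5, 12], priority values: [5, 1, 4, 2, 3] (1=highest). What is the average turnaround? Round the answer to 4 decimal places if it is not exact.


Sort by priority (ascending = highest first):
Order: [(1, 8), (2, 5), (3, 12), (4, 6), (5, 2)]
Completion times:
  Priority 1, burst=8, C=8
  Priority 2, burst=5, C=13
  Priority 3, burst=12, C=25
  Priority 4, burst=6, C=31
  Priority 5, burst=2, C=33
Average turnaround = 110/5 = 22.0

22.0


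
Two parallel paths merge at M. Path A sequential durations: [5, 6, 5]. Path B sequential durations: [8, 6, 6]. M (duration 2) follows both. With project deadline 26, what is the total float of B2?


Forward pass: ES(B2) = sum of predecessors on chain B = 8
EF = ES + duration = 8 + 6 = 14
Backward pass: LF(M) = deadline = 26; LS(M) = 26 - 2 = 24
LF(B2) = LS(M) - sum(successors on chain B) = 24 - 6 = 18
LS = LF - duration = 18 - 6 = 12
Total float = LS - ES = 12 - 8 = 4

4


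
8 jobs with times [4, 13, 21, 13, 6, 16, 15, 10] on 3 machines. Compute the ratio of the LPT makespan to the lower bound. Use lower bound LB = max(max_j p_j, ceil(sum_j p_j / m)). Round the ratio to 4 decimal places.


LPT order: [21, 16, 15, 13, 13, 10, 6, 4]
Machine loads after assignment: [31, 33, 34]
LPT makespan = 34
Lower bound = max(max_job, ceil(total/3)) = max(21, 33) = 33
Ratio = 34 / 33 = 1.0303

1.0303


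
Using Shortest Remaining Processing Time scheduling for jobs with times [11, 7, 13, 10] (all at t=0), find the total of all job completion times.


Since all jobs arrive at t=0, SRPT equals SPT ordering.
SPT order: [7, 10, 11, 13]
Completion times:
  Job 1: p=7, C=7
  Job 2: p=10, C=17
  Job 3: p=11, C=28
  Job 4: p=13, C=41
Total completion time = 7 + 17 + 28 + 41 = 93

93


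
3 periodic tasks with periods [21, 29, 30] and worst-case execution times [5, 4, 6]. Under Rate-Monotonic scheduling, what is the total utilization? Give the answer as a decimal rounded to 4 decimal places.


Compute individual utilizations (exact fractions):
  Task 1: C/T = 5/21 (approx. 0.2381)
  Task 2: C/T = 4/29 (approx. 0.1379)
  Task 3: C/T = 6/30 = 1/5 (approx. 0.2)
Total utilization U = 5/21 + 4/29 + 1/5 = 1754/3045
Rounded to 4 decimal places: U = 0.5760
RM (Liu & Layland) bound for 3 tasks = 0.779763; compare with U = 1754/3045 (approx. 0.576026)
U <= bound, so schedulable by RM sufficient condition.

0.5760


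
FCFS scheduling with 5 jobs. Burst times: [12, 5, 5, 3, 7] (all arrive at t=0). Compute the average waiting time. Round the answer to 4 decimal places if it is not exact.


FCFS order (as given): [12, 5, 5, 3, 7]
Waiting times:
  Job 1: wait = 0
  Job 2: wait = 12
  Job 3: wait = 17
  Job 4: wait = 22
  Job 5: wait = 25
Sum of waiting times = 76
Average waiting time = 76/5 = 15.2

15.2


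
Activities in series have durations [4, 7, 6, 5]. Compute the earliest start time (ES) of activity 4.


Activity 4 starts after activities 1 through 3 complete.
Predecessor durations: [4, 7, 6]
ES = 4 + 7 + 6 = 17

17


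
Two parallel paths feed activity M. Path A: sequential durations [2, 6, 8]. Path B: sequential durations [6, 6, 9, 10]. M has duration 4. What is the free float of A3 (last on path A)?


ES(A3) = sum of predecessors on chain A = 8
EF(A3) = ES + duration = 8 + 8 = 16
Successor of A3 is M. ES(M) = max(sum(A), sum(B)) = max(16, 31) = 31
Free float = ES(successor) - EF(current) = 31 - 16 = 15

15


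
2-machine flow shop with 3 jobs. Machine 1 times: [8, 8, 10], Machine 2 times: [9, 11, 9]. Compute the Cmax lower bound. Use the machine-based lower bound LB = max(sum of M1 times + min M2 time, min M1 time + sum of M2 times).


LB1 = sum(M1 times) + min(M2 times) = 26 + 9 = 35
LB2 = min(M1 times) + sum(M2 times) = 8 + 29 = 37
Lower bound = max(LB1, LB2) = max(35, 37) = 37

37


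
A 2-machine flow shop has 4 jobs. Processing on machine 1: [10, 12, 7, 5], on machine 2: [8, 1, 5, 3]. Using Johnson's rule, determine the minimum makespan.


Apply Johnson's rule:
  Group 1 (a <= b): []
  Group 2 (a > b): [(1, 10, 8), (3, 7, 5), (4, 5, 3), (2, 12, 1)]
Optimal job order: [1, 3, 4, 2]
Schedule:
  Job 1: M1 done at 10, M2 done at 18
  Job 3: M1 done at 17, M2 done at 23
  Job 4: M1 done at 22, M2 done at 26
  Job 2: M1 done at 34, M2 done at 35
Makespan = 35

35


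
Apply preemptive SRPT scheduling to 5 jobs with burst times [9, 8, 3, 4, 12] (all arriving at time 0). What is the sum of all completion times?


Since all jobs arrive at t=0, SRPT equals SPT ordering.
SPT order: [3, 4, 8, 9, 12]
Completion times:
  Job 1: p=3, C=3
  Job 2: p=4, C=7
  Job 3: p=8, C=15
  Job 4: p=9, C=24
  Job 5: p=12, C=36
Total completion time = 3 + 7 + 15 + 24 + 36 = 85

85


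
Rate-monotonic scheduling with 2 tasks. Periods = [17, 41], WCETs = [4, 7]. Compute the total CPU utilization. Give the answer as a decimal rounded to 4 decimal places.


Compute individual utilizations (exact fractions):
  Task 1: C/T = 4/17 (approx. 0.2353)
  Task 2: C/T = 7/41 (approx. 0.1707)
Total utilization U = 4/17 + 7/41 = 283/697
Rounded to 4 decimal places: U = 0.4060
RM (Liu & Layland) bound for 2 tasks = 0.828427; compare with U = 283/697 (approx. 0.406026)
U <= bound, so schedulable by RM sufficient condition.

0.4060


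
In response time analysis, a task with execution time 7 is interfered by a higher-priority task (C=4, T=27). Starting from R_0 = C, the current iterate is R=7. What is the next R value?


R_next = C + ceil(R_prev / T_hp) * C_hp
ceil(7 / 27) = ceil(0.2593) = 1
Interference = 1 * 4 = 4
R_next = 7 + 4 = 11

11


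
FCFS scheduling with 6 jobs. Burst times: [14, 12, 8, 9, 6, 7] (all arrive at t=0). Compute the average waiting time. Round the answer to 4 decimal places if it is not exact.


FCFS order (as given): [14, 12, 8, 9, 6, 7]
Waiting times:
  Job 1: wait = 0
  Job 2: wait = 14
  Job 3: wait = 26
  Job 4: wait = 34
  Job 5: wait = 43
  Job 6: wait = 49
Sum of waiting times = 166
Average waiting time = 166/6 = 27.6667

27.6667


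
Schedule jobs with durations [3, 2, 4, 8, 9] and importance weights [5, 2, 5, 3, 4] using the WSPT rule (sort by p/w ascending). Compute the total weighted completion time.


Compute p/w ratios and sort ascending (WSPT): [(3, 5), (4, 5), (2, 2), (9, 4), (8, 3)]
Compute weighted completion times:
  Job (p=3,w=5): C=3, w*C=5*3=15
  Job (p=4,w=5): C=7, w*C=5*7=35
  Job (p=2,w=2): C=9, w*C=2*9=18
  Job (p=9,w=4): C=18, w*C=4*18=72
  Job (p=8,w=3): C=26, w*C=3*26=78
Total weighted completion time = 218

218


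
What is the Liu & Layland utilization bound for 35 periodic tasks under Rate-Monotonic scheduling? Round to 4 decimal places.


Compute 2^(1/35) = 1.0200016094
Subtract 1: 1.0200016094 - 1 = 0.0200016094
Multiply by n: 35 * 0.0200016094 = 0.7000563290
Round to 4 dp: 0.7001

0.7001


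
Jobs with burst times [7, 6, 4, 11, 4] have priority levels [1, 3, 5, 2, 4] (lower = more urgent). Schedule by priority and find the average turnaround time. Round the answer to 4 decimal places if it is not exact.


Sort by priority (ascending = highest first):
Order: [(1, 7), (2, 11), (3, 6), (4, 4), (5, 4)]
Completion times:
  Priority 1, burst=7, C=7
  Priority 2, burst=11, C=18
  Priority 3, burst=6, C=24
  Priority 4, burst=4, C=28
  Priority 5, burst=4, C=32
Average turnaround = 109/5 = 21.8

21.8


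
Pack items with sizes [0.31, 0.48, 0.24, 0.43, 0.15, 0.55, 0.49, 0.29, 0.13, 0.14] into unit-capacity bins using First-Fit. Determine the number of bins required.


Place items sequentially using First-Fit:
  Item 0.31 -> new Bin 1
  Item 0.48 -> Bin 1 (now 0.79)
  Item 0.24 -> new Bin 2
  Item 0.43 -> Bin 2 (now 0.67)
  Item 0.15 -> Bin 1 (now 0.94)
  Item 0.55 -> new Bin 3
  Item 0.49 -> new Bin 4
  Item 0.29 -> Bin 2 (now 0.96)
  Item 0.13 -> Bin 3 (now 0.68)
  Item 0.14 -> Bin 3 (now 0.82)
Total bins used = 4

4


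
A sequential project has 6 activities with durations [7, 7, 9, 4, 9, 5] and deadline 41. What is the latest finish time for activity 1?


LF(activity 1) = deadline - sum of successor durations
Successors: activities 2 through 6 with durations [7, 9, 4, 9, 5]
Sum of successor durations = 34
LF = 41 - 34 = 7

7


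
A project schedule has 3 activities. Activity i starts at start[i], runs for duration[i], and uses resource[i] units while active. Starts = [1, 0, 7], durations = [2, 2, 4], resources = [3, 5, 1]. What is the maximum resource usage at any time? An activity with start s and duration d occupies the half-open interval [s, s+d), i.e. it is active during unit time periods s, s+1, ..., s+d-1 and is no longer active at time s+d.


Each activity i is active on [start_i, start_i + duration_i).
Compute total resource usage per time slot:
  t=0: active resources = [5], total = 5
  t=1: active resources = [3, 5], total = 8
  t=2: active resources = [3], total = 3
  t=3: active resources = [], total = 0
  t=4: active resources = [], total = 0
  t=5: active resources = [], total = 0
  t=6: active resources = [], total = 0
  t=7: active resources = [1], total = 1
  t=8: active resources = [1], total = 1
  t=9: active resources = [1], total = 1
  t=10: active resources = [1], total = 1
Peak resource demand = 8

8


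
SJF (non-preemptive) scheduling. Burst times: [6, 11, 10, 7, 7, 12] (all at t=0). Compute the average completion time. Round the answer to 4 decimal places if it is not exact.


SJF order (ascending): [6, 7, 7, 10, 11, 12]
Completion times:
  Job 1: burst=6, C=6
  Job 2: burst=7, C=13
  Job 3: burst=7, C=20
  Job 4: burst=10, C=30
  Job 5: burst=11, C=41
  Job 6: burst=12, C=53
Average completion = 163/6 = 27.1667

27.1667


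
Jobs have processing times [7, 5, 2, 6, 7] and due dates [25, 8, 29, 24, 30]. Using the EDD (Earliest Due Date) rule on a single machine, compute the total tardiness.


Sort by due date (EDD order): [(5, 8), (6, 24), (7, 25), (2, 29), (7, 30)]
Compute completion times and tardiness:
  Job 1: p=5, d=8, C=5, tardiness=max(0,5-8)=0
  Job 2: p=6, d=24, C=11, tardiness=max(0,11-24)=0
  Job 3: p=7, d=25, C=18, tardiness=max(0,18-25)=0
  Job 4: p=2, d=29, C=20, tardiness=max(0,20-29)=0
  Job 5: p=7, d=30, C=27, tardiness=max(0,27-30)=0
Total tardiness = 0

0


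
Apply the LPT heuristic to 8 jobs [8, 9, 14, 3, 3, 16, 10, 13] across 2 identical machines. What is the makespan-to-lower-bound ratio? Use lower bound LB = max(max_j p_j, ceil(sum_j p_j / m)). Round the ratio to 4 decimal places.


LPT order: [16, 14, 13, 10, 9, 8, 3, 3]
Machine loads after assignment: [38, 38]
LPT makespan = 38
Lower bound = max(max_job, ceil(total/2)) = max(16, 38) = 38
Ratio = 38 / 38 = 1.0

1.0


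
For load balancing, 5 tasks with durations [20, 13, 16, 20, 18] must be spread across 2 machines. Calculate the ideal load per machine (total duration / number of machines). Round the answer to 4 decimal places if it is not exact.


Total processing time = 20 + 13 + 16 + 20 + 18 = 87
Number of machines = 2
Ideal balanced load = 87 / 2 = 43.5

43.5


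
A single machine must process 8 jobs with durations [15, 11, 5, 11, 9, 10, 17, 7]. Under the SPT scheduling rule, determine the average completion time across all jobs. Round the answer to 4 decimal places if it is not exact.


Sort jobs by processing time (SPT order): [5, 7, 9, 10, 11, 11, 15, 17]
Compute completion times sequentially:
  Job 1: processing = 5, completes at 5
  Job 2: processing = 7, completes at 12
  Job 3: processing = 9, completes at 21
  Job 4: processing = 10, completes at 31
  Job 5: processing = 11, completes at 42
  Job 6: processing = 11, completes at 53
  Job 7: processing = 15, completes at 68
  Job 8: processing = 17, completes at 85
Sum of completion times = 317
Average completion time = 317/8 = 39.625

39.625


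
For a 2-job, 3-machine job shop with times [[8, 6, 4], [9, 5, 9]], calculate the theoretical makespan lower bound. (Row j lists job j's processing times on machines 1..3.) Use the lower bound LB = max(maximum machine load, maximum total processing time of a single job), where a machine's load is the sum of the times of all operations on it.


Machine loads:
  Machine 1: 8 + 9 = 17
  Machine 2: 6 + 5 = 11
  Machine 3: 4 + 9 = 13
Max machine load = 17
Job totals:
  Job 1: 18
  Job 2: 23
Max job total = 23
Lower bound = max(17, 23) = 23

23


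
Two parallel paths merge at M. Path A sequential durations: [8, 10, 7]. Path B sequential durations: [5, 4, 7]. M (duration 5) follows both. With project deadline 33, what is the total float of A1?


Forward pass: ES(A1) = sum of predecessors on chain A = 0
EF = ES + duration = 0 + 8 = 8
Backward pass: LF(M) = deadline = 33; LS(M) = 33 - 5 = 28
LF(A1) = LS(M) - sum(successors on chain A) = 28 - 17 = 11
LS = LF - duration = 11 - 8 = 3
Total float = LS - ES = 3 - 0 = 3

3


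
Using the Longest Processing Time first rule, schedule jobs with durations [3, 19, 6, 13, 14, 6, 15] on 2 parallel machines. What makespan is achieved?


Sort jobs in decreasing order (LPT): [19, 15, 14, 13, 6, 6, 3]
Assign each job to the least loaded machine:
  Machine 1: jobs [19, 13, 6], load = 38
  Machine 2: jobs [15, 14, 6, 3], load = 38
Makespan = max load = 38

38


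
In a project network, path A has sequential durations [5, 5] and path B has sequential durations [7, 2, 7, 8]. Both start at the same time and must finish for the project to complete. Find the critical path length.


Path A total = 5 + 5 = 10
Path B total = 7 + 2 + 7 + 8 = 24
Critical path = longest path = max(10, 24) = 24

24


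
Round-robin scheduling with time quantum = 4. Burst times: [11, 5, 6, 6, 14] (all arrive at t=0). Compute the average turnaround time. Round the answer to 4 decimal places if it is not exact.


Time quantum = 4
Execution trace:
  J1 runs 4 units, time = 4
  J2 runs 4 units, time = 8
  J3 runs 4 units, time = 12
  J4 runs 4 units, time = 16
  J5 runs 4 units, time = 20
  J1 runs 4 units, time = 24
  J2 runs 1 units, time = 25
  J3 runs 2 units, time = 27
  J4 runs 2 units, time = 29
  J5 runs 4 units, time = 33
  J1 runs 3 units, time = 36
  J5 runs 4 units, time = 40
  J5 runs 2 units, time = 42
Finish times: [36, 25, 27, 29, 42]
Average turnaround = 159/5 = 31.8

31.8


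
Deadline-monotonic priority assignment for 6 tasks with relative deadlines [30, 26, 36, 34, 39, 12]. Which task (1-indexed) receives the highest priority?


Sort tasks by relative deadline (ascending):
  Task 6: deadline = 12
  Task 2: deadline = 26
  Task 1: deadline = 30
  Task 4: deadline = 34
  Task 3: deadline = 36
  Task 5: deadline = 39
Priority order (highest first): [6, 2, 1, 4, 3, 5]
Highest priority task = 6

6


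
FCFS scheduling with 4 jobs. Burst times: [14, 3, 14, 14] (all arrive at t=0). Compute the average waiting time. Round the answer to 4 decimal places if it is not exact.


FCFS order (as given): [14, 3, 14, 14]
Waiting times:
  Job 1: wait = 0
  Job 2: wait = 14
  Job 3: wait = 17
  Job 4: wait = 31
Sum of waiting times = 62
Average waiting time = 62/4 = 15.5

15.5


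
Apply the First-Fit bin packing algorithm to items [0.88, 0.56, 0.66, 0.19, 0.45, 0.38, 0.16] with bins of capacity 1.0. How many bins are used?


Place items sequentially using First-Fit:
  Item 0.88 -> new Bin 1
  Item 0.56 -> new Bin 2
  Item 0.66 -> new Bin 3
  Item 0.19 -> Bin 2 (now 0.75)
  Item 0.45 -> new Bin 4
  Item 0.38 -> Bin 4 (now 0.83)
  Item 0.16 -> Bin 2 (now 0.91)
Total bins used = 4

4


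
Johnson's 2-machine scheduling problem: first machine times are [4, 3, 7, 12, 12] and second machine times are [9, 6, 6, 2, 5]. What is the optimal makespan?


Apply Johnson's rule:
  Group 1 (a <= b): [(2, 3, 6), (1, 4, 9)]
  Group 2 (a > b): [(3, 7, 6), (5, 12, 5), (4, 12, 2)]
Optimal job order: [2, 1, 3, 5, 4]
Schedule:
  Job 2: M1 done at 3, M2 done at 9
  Job 1: M1 done at 7, M2 done at 18
  Job 3: M1 done at 14, M2 done at 24
  Job 5: M1 done at 26, M2 done at 31
  Job 4: M1 done at 38, M2 done at 40
Makespan = 40

40


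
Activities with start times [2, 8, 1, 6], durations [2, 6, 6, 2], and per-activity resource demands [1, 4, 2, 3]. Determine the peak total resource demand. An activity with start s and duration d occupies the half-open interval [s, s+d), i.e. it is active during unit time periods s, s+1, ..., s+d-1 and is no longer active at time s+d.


Each activity i is active on [start_i, start_i + duration_i).
Compute total resource usage per time slot:
  t=0: active resources = [], total = 0
  t=1: active resources = [2], total = 2
  t=2: active resources = [1, 2], total = 3
  t=3: active resources = [1, 2], total = 3
  t=4: active resources = [2], total = 2
  t=5: active resources = [2], total = 2
  t=6: active resources = [2, 3], total = 5
  t=7: active resources = [3], total = 3
  t=8: active resources = [4], total = 4
  t=9: active resources = [4], total = 4
  t=10: active resources = [4], total = 4
  t=11: active resources = [4], total = 4
  t=12: active resources = [4], total = 4
  t=13: active resources = [4], total = 4
Peak resource demand = 5

5


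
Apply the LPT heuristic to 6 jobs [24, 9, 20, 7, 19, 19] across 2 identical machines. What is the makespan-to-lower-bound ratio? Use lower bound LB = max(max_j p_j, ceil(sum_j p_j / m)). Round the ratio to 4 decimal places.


LPT order: [24, 20, 19, 19, 9, 7]
Machine loads after assignment: [50, 48]
LPT makespan = 50
Lower bound = max(max_job, ceil(total/2)) = max(24, 49) = 49
Ratio = 50 / 49 = 1.0204

1.0204


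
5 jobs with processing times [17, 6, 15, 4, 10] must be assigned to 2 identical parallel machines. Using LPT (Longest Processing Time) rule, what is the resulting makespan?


Sort jobs in decreasing order (LPT): [17, 15, 10, 6, 4]
Assign each job to the least loaded machine:
  Machine 1: jobs [17, 6, 4], load = 27
  Machine 2: jobs [15, 10], load = 25
Makespan = max load = 27

27


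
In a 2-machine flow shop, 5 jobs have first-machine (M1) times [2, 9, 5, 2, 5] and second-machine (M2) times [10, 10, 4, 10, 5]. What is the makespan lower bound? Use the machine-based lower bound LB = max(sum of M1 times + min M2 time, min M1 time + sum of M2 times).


LB1 = sum(M1 times) + min(M2 times) = 23 + 4 = 27
LB2 = min(M1 times) + sum(M2 times) = 2 + 39 = 41
Lower bound = max(LB1, LB2) = max(27, 41) = 41

41


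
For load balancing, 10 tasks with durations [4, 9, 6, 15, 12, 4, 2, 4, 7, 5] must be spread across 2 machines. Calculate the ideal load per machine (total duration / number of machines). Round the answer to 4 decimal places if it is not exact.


Total processing time = 4 + 9 + 6 + 15 + 12 + 4 + 2 + 4 + 7 + 5 = 68
Number of machines = 2
Ideal balanced load = 68 / 2 = 34.0

34.0


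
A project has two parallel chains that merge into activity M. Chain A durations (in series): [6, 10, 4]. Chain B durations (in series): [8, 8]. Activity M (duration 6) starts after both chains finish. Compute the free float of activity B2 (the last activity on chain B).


ES(B2) = sum of predecessors on chain B = 8
EF(B2) = ES + duration = 8 + 8 = 16
Successor of B2 is M. ES(M) = max(sum(A), sum(B)) = max(20, 16) = 20
Free float = ES(successor) - EF(current) = 20 - 16 = 4

4


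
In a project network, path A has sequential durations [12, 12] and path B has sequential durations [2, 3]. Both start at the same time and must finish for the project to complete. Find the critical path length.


Path A total = 12 + 12 = 24
Path B total = 2 + 3 = 5
Critical path = longest path = max(24, 5) = 24

24


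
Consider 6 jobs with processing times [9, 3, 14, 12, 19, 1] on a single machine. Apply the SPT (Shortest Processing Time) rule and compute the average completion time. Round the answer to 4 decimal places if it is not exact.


Sort jobs by processing time (SPT order): [1, 3, 9, 12, 14, 19]
Compute completion times sequentially:
  Job 1: processing = 1, completes at 1
  Job 2: processing = 3, completes at 4
  Job 3: processing = 9, completes at 13
  Job 4: processing = 12, completes at 25
  Job 5: processing = 14, completes at 39
  Job 6: processing = 19, completes at 58
Sum of completion times = 140
Average completion time = 140/6 = 23.3333

23.3333


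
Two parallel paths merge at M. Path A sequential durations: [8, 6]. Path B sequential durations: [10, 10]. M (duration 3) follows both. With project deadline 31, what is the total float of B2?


Forward pass: ES(B2) = sum of predecessors on chain B = 10
EF = ES + duration = 10 + 10 = 20
Backward pass: LF(M) = deadline = 31; LS(M) = 31 - 3 = 28
LF(B2) = LS(M) - sum(successors on chain B) = 28 - 0 = 28
LS = LF - duration = 28 - 10 = 18
Total float = LS - ES = 18 - 10 = 8

8


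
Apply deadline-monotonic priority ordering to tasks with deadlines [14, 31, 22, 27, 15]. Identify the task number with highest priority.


Sort tasks by relative deadline (ascending):
  Task 1: deadline = 14
  Task 5: deadline = 15
  Task 3: deadline = 22
  Task 4: deadline = 27
  Task 2: deadline = 31
Priority order (highest first): [1, 5, 3, 4, 2]
Highest priority task = 1

1


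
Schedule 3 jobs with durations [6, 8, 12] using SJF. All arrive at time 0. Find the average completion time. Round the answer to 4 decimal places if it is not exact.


SJF order (ascending): [6, 8, 12]
Completion times:
  Job 1: burst=6, C=6
  Job 2: burst=8, C=14
  Job 3: burst=12, C=26
Average completion = 46/3 = 15.3333

15.3333


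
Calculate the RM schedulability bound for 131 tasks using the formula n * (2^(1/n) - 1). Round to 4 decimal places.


Compute 2^(1/131) = 1.0053052230
Subtract 1: 1.0053052230 - 1 = 0.0053052230
Multiply by n: 131 * 0.0053052230 = 0.6949842130
Round to 4 dp: 0.6950

0.6950


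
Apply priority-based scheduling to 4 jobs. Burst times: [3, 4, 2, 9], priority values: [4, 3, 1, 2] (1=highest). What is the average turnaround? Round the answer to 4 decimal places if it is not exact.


Sort by priority (ascending = highest first):
Order: [(1, 2), (2, 9), (3, 4), (4, 3)]
Completion times:
  Priority 1, burst=2, C=2
  Priority 2, burst=9, C=11
  Priority 3, burst=4, C=15
  Priority 4, burst=3, C=18
Average turnaround = 46/4 = 11.5

11.5


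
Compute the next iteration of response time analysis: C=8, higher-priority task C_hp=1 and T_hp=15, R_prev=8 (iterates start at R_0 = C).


R_next = C + ceil(R_prev / T_hp) * C_hp
ceil(8 / 15) = ceil(0.5333) = 1
Interference = 1 * 1 = 1
R_next = 8 + 1 = 9

9


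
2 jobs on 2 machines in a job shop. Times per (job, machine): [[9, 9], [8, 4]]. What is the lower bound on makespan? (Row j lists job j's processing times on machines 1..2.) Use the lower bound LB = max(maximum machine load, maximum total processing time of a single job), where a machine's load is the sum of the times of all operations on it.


Machine loads:
  Machine 1: 9 + 8 = 17
  Machine 2: 9 + 4 = 13
Max machine load = 17
Job totals:
  Job 1: 18
  Job 2: 12
Max job total = 18
Lower bound = max(17, 18) = 18

18


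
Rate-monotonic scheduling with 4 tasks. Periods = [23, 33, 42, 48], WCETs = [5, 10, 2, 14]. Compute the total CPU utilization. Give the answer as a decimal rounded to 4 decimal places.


Compute individual utilizations (exact fractions):
  Task 1: C/T = 5/23 (approx. 0.2174)
  Task 2: C/T = 10/33 (approx. 0.303)
  Task 3: C/T = 2/42 = 1/21 (approx. 0.0476)
  Task 4: C/T = 14/48 = 7/24 (approx. 0.2917)
Total utilization U = 5/23 + 10/33 + 1/21 + 7/24 = 36541/42504
Rounded to 4 decimal places: U = 0.8597
RM (Liu & Layland) bound for 4 tasks = 0.756828; compare with U = 36541/42504 (approx. 0.859707)
bound < U <= 1, so the RM sufficient condition is not met (inconclusive; an exact test such as response-time analysis is needed).

0.8597


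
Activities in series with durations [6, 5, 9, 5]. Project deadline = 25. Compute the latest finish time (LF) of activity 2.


LF(activity 2) = deadline - sum of successor durations
Successors: activities 3 through 4 with durations [9, 5]
Sum of successor durations = 14
LF = 25 - 14 = 11

11


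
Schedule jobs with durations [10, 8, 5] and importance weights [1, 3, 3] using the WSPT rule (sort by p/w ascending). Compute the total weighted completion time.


Compute p/w ratios and sort ascending (WSPT): [(5, 3), (8, 3), (10, 1)]
Compute weighted completion times:
  Job (p=5,w=3): C=5, w*C=3*5=15
  Job (p=8,w=3): C=13, w*C=3*13=39
  Job (p=10,w=1): C=23, w*C=1*23=23
Total weighted completion time = 77

77


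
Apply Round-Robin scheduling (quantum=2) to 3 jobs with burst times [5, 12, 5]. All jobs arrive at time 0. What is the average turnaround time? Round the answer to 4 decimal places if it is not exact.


Time quantum = 2
Execution trace:
  J1 runs 2 units, time = 2
  J2 runs 2 units, time = 4
  J3 runs 2 units, time = 6
  J1 runs 2 units, time = 8
  J2 runs 2 units, time = 10
  J3 runs 2 units, time = 12
  J1 runs 1 units, time = 13
  J2 runs 2 units, time = 15
  J3 runs 1 units, time = 16
  J2 runs 2 units, time = 18
  J2 runs 2 units, time = 20
  J2 runs 2 units, time = 22
Finish times: [13, 22, 16]
Average turnaround = 51/3 = 17.0

17.0


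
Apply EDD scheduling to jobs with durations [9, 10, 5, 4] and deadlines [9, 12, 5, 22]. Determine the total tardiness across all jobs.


Sort by due date (EDD order): [(5, 5), (9, 9), (10, 12), (4, 22)]
Compute completion times and tardiness:
  Job 1: p=5, d=5, C=5, tardiness=max(0,5-5)=0
  Job 2: p=9, d=9, C=14, tardiness=max(0,14-9)=5
  Job 3: p=10, d=12, C=24, tardiness=max(0,24-12)=12
  Job 4: p=4, d=22, C=28, tardiness=max(0,28-22)=6
Total tardiness = 23

23


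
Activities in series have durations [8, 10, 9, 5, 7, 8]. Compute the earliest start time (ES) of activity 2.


Activity 2 starts after activities 1 through 1 complete.
Predecessor durations: [8]
ES = 8 = 8

8


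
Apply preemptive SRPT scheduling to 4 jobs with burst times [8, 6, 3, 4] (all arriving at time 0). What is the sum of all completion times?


Since all jobs arrive at t=0, SRPT equals SPT ordering.
SPT order: [3, 4, 6, 8]
Completion times:
  Job 1: p=3, C=3
  Job 2: p=4, C=7
  Job 3: p=6, C=13
  Job 4: p=8, C=21
Total completion time = 3 + 7 + 13 + 21 = 44

44


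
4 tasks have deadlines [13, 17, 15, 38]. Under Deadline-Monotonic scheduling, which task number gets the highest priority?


Sort tasks by relative deadline (ascending):
  Task 1: deadline = 13
  Task 3: deadline = 15
  Task 2: deadline = 17
  Task 4: deadline = 38
Priority order (highest first): [1, 3, 2, 4]
Highest priority task = 1

1


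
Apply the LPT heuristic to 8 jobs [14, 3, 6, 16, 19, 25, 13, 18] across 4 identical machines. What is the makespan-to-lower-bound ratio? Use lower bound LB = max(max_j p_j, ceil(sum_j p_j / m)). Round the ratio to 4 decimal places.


LPT order: [25, 19, 18, 16, 14, 13, 6, 3]
Machine loads after assignment: [28, 25, 31, 30]
LPT makespan = 31
Lower bound = max(max_job, ceil(total/4)) = max(25, 29) = 29
Ratio = 31 / 29 = 1.069

1.069


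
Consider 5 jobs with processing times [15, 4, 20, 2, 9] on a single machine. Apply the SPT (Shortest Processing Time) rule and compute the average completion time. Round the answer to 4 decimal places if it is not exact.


Sort jobs by processing time (SPT order): [2, 4, 9, 15, 20]
Compute completion times sequentially:
  Job 1: processing = 2, completes at 2
  Job 2: processing = 4, completes at 6
  Job 3: processing = 9, completes at 15
  Job 4: processing = 15, completes at 30
  Job 5: processing = 20, completes at 50
Sum of completion times = 103
Average completion time = 103/5 = 20.6

20.6


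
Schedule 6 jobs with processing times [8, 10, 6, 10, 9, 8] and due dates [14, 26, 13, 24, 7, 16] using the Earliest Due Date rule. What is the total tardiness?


Sort by due date (EDD order): [(9, 7), (6, 13), (8, 14), (8, 16), (10, 24), (10, 26)]
Compute completion times and tardiness:
  Job 1: p=9, d=7, C=9, tardiness=max(0,9-7)=2
  Job 2: p=6, d=13, C=15, tardiness=max(0,15-13)=2
  Job 3: p=8, d=14, C=23, tardiness=max(0,23-14)=9
  Job 4: p=8, d=16, C=31, tardiness=max(0,31-16)=15
  Job 5: p=10, d=24, C=41, tardiness=max(0,41-24)=17
  Job 6: p=10, d=26, C=51, tardiness=max(0,51-26)=25
Total tardiness = 70

70


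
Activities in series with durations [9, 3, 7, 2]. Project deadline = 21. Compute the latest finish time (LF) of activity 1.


LF(activity 1) = deadline - sum of successor durations
Successors: activities 2 through 4 with durations [3, 7, 2]
Sum of successor durations = 12
LF = 21 - 12 = 9

9


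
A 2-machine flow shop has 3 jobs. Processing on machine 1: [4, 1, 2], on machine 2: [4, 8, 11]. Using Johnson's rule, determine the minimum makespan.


Apply Johnson's rule:
  Group 1 (a <= b): [(2, 1, 8), (3, 2, 11), (1, 4, 4)]
  Group 2 (a > b): []
Optimal job order: [2, 3, 1]
Schedule:
  Job 2: M1 done at 1, M2 done at 9
  Job 3: M1 done at 3, M2 done at 20
  Job 1: M1 done at 7, M2 done at 24
Makespan = 24

24


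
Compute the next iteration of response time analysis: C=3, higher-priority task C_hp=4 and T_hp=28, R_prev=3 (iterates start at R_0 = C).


R_next = C + ceil(R_prev / T_hp) * C_hp
ceil(3 / 28) = ceil(0.1071) = 1
Interference = 1 * 4 = 4
R_next = 3 + 4 = 7

7


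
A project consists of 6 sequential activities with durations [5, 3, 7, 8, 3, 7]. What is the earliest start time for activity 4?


Activity 4 starts after activities 1 through 3 complete.
Predecessor durations: [5, 3, 7]
ES = 5 + 3 + 7 = 15

15


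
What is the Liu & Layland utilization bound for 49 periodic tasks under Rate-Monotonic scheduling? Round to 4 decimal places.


Compute 2^(1/49) = 1.0142463870
Subtract 1: 1.0142463870 - 1 = 0.0142463870
Multiply by n: 49 * 0.0142463870 = 0.6980729630
Round to 4 dp: 0.6981

0.6981


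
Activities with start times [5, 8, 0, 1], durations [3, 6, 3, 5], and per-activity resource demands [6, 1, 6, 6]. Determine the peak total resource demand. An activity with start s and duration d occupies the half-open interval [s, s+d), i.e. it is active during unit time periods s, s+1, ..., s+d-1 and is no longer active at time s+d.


Each activity i is active on [start_i, start_i + duration_i).
Compute total resource usage per time slot:
  t=0: active resources = [6], total = 6
  t=1: active resources = [6, 6], total = 12
  t=2: active resources = [6, 6], total = 12
  t=3: active resources = [6], total = 6
  t=4: active resources = [6], total = 6
  t=5: active resources = [6, 6], total = 12
  t=6: active resources = [6], total = 6
  t=7: active resources = [6], total = 6
  t=8: active resources = [1], total = 1
  t=9: active resources = [1], total = 1
  t=10: active resources = [1], total = 1
  t=11: active resources = [1], total = 1
  t=12: active resources = [1], total = 1
  t=13: active resources = [1], total = 1
Peak resource demand = 12

12


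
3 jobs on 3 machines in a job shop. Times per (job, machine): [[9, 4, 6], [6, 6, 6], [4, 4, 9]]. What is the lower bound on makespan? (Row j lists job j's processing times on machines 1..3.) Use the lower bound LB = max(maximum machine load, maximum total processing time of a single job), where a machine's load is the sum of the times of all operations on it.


Machine loads:
  Machine 1: 9 + 6 + 4 = 19
  Machine 2: 4 + 6 + 4 = 14
  Machine 3: 6 + 6 + 9 = 21
Max machine load = 21
Job totals:
  Job 1: 19
  Job 2: 18
  Job 3: 17
Max job total = 19
Lower bound = max(21, 19) = 21

21


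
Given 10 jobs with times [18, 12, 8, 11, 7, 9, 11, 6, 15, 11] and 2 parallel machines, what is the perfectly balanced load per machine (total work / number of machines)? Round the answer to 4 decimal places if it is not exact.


Total processing time = 18 + 12 + 8 + 11 + 7 + 9 + 11 + 6 + 15 + 11 = 108
Number of machines = 2
Ideal balanced load = 108 / 2 = 54.0

54.0
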